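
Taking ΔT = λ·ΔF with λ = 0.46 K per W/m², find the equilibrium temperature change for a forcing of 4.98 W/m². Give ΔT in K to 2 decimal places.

ΔT = 2.29 K

ΔT = λ ΔF = 0.46 × 4.98 = 2.2908 K.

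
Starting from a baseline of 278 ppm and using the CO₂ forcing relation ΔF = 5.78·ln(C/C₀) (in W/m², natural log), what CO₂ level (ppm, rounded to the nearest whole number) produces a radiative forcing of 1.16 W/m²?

Set 5.78 ln(C/278) = 1.16, so ln(C/278) = 1.16/5.78 = 0.20069.
Then C/278 = e^0.20069 = 1.22225, giving C = 278 × 1.22225 = 339.79 ppm.

C ≈ 340 ppm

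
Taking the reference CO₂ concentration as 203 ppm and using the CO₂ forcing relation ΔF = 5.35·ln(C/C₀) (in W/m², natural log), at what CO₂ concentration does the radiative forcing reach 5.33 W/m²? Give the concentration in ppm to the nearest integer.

C ≈ 550 ppm

Set 5.35 ln(C/203) = 5.33, so ln(C/203) = 5.33/5.35 = 0.99626.
Then C/203 = e^0.99626 = 2.70813, giving C = 203 × 2.70813 = 549.75 ppm.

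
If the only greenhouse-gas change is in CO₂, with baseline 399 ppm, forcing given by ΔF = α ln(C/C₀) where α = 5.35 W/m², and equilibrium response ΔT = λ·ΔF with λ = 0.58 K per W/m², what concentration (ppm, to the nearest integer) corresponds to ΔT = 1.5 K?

C ≈ 647 ppm

Required forcing: ΔF = ΔT/λ = 1.5/0.58 = 2.5862 W/m².
Then ln(C/399) = ΔF/5.35 = 2.5862/5.35 = 0.48340.
So C = 399 × e^0.48340 = 399 × 1.62158 = 647.01 ppm.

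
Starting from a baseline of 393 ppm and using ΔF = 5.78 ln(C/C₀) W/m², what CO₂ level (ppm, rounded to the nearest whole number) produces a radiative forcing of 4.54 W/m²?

C ≈ 862 ppm

Set 5.78 ln(C/393) = 4.54, so ln(C/393) = 4.54/5.78 = 0.78547.
Then C/393 = e^0.78547 = 2.19344, giving C = 393 × 2.19344 = 862.02 ppm.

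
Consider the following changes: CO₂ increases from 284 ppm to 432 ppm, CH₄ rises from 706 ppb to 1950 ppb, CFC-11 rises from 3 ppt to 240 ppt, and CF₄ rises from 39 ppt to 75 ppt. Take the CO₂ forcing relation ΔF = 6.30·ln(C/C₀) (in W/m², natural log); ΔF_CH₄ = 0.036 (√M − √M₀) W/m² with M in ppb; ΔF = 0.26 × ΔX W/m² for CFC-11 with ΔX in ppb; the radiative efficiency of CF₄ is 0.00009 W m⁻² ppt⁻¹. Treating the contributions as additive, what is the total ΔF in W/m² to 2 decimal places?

ΔF = 3.34 W/m²

CO₂: 6.30 × ln(432/284) = 6.30 × ln(1.52113) = 6.30 × 0.41945 = 2.6425 W/m².
CH₄: 0.036 × (√1950 − √706) = 0.036 × (44.1588 − 26.5707) = 0.036 × 17.5881 = 0.6332 W/m².
CFC-11: Δ = 240 − 3 = 237 ppt = 0.237 ppb; ΔF = 0.26 × 0.237 = 0.0616 W/m².
CF₄: ΔF = 0.00009 × (75 − 39) = 0.00009 × 36 = 0.0032 W/m².
Total ΔF = 2.6425 + 0.6332 + 0.0616 + 0.0032 = 3.3405 W/m².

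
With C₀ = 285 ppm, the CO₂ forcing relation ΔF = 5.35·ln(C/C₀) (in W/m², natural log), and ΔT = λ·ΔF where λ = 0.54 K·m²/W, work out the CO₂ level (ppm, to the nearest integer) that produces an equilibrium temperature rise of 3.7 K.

C ≈ 1026 ppm

Required forcing: ΔF = ΔT/λ = 3.7/0.54 = 6.8519 W/m².
Then ln(C/285) = ΔF/5.35 = 6.8519/5.35 = 1.28073.
So C = 285 × e^1.28073 = 285 × 3.59927 = 1025.79 ppm.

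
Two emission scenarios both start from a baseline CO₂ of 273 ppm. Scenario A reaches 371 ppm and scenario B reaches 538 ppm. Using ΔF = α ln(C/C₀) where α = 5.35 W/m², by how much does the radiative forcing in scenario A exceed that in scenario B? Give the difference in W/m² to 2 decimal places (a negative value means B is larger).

ΔF_A = 5.35 ln(371/273) = 5.35 × 0.30673 = 1.6410 W/m².
ΔF_B = 5.35 ln(538/273) = 5.35 × 0.67839 = 3.6294 W/m².
Difference: 1.6410 − 3.6294 = -1.9884 W/m².

ΔF_A − ΔF_B = -1.99 W/m²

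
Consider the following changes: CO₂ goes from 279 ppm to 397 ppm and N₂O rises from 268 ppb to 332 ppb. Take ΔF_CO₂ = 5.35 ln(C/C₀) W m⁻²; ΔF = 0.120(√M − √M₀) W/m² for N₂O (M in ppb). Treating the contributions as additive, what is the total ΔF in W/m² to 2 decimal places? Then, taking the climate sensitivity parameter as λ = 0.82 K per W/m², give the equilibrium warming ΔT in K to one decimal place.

ΔF = 2.11 W/m²; ΔT = 1.7 K

CO₂: 5.35 × ln(397/279) = 5.35 × ln(1.42294) = 5.35 × 0.35273 = 1.8871 W/m².
N₂O: 0.120 × (√332 − √268) = 0.120 × (18.2209 − 16.3707) = 0.120 × 1.8502 = 0.2220 W/m².
Total ΔF = 1.8871 + 0.2220 = 2.1091 W/m².
ΔT = λ ΔF = 0.82 × 2.11 = 1.7302 K.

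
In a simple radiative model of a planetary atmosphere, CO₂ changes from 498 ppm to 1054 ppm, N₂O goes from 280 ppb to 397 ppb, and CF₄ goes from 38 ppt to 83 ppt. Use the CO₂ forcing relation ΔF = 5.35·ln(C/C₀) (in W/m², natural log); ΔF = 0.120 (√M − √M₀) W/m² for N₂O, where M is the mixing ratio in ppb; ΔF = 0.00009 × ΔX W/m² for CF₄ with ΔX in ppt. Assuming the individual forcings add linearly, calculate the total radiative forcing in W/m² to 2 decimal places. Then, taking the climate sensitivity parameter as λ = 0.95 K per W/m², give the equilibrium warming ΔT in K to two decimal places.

CO₂: 5.35 × ln(1054/498) = 5.35 × ln(2.11647) = 5.35 × 0.74975 = 4.0112 W/m².
N₂O: 0.120 × (√397 − √280) = 0.120 × (19.9249 − 16.7332) = 0.120 × 3.1917 = 0.3830 W/m².
CF₄: ΔF = 0.00009 × (83 − 38) = 0.00009 × 45 = 0.0041 W/m².
Total ΔF = 4.0112 + 0.3830 + 0.0041 = 4.3983 W/m².
ΔT = λ ΔF = 0.95 × 4.40 = 4.1800 K.

ΔF = 4.40 W/m²; ΔT = 4.18 K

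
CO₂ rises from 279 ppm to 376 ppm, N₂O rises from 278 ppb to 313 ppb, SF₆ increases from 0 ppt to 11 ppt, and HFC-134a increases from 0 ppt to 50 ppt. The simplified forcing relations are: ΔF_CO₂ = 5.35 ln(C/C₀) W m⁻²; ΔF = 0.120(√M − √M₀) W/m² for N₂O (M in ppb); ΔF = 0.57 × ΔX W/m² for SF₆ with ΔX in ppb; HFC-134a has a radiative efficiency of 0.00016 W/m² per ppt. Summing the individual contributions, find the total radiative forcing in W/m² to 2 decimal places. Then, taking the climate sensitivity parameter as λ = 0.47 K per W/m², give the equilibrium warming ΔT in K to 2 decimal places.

CO₂: 5.35 × ln(376/279) = 5.35 × ln(1.34767) = 5.35 × 0.29838 = 1.5963 W/m².
N₂O: 0.120 × (√313 − √278) = 0.120 × (17.6918 − 16.6733) = 0.120 × 1.0185 = 0.1222 W/m².
SF₆: Δ = 11 − 0 = 11 ppt = 0.011 ppb; ΔF = 0.57 × 0.011 = 0.0063 W/m².
HFC-134a: ΔF = 0.00016 × (50 − 0) = 0.00016 × 50 = 0.0080 W/m².
Total ΔF = 1.5963 + 0.1222 + 0.0063 + 0.0080 = 1.7328 W/m².
ΔT = λ ΔF = 0.47 × 1.73 = 0.8131 K.

ΔF = 1.73 W/m²; ΔT = 0.81 K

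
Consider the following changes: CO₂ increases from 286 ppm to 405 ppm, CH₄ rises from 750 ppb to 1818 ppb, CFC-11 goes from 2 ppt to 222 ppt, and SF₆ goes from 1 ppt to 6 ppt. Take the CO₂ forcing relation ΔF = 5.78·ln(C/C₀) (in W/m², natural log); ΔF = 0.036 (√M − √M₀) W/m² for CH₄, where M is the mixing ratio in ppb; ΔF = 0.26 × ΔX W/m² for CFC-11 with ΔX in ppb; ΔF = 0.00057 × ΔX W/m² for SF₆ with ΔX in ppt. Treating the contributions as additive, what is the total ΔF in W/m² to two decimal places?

ΔF = 2.62 W/m²

CO₂: 5.78 × ln(405/286) = 5.78 × ln(1.41608) = 5.78 × 0.34789 = 2.0108 W/m².
CH₄: 0.036 × (√1818 − √750) = 0.036 × (42.6380 − 27.3861) = 0.036 × 15.2519 = 0.5491 W/m².
CFC-11: Δ = 222 − 2 = 220 ppt = 0.220 ppb; ΔF = 0.26 × 0.220 = 0.0572 W/m².
SF₆: ΔF = 0.00057 × (6 − 1) = 0.00057 × 5 = 0.0029 W/m².
Total ΔF = 2.0108 + 0.5491 + 0.0572 + 0.0029 = 2.6200 W/m².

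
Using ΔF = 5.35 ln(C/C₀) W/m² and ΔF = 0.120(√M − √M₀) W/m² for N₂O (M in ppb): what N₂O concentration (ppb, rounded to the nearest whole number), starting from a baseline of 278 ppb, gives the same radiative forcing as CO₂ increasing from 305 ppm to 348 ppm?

CO₂ forcing: 5.35 × ln(348/305) = 5.35 × 0.131891 = 0.70562 W/m².
Set 0.120(√M − √278) = 0.70562: √M = 0.70562/0.120 + √278 = 5.8802 + 16.6733 = 22.5535.
M = (22.5535)² = 508.66 ppb.

M ≈ 509 ppb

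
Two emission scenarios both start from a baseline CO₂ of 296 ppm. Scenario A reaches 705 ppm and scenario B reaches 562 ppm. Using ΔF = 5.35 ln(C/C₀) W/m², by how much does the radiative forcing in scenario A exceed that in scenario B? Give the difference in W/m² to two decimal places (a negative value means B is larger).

ΔF_A − ΔF_B = 1.21 W/m²

ΔF_A = 5.35 ln(705/296) = 5.35 × 0.86784 = 4.6429 W/m².
ΔF_B = 5.35 ln(562/296) = 5.35 × 0.64114 = 3.4301 W/m².
Difference: 4.6429 − 3.4301 = 1.2128 W/m².
(Equivalently, ΔF_A − ΔF_B = 5.35 ln(705/562) = 5.35 × 0.22670 = 1.2128 W/m².)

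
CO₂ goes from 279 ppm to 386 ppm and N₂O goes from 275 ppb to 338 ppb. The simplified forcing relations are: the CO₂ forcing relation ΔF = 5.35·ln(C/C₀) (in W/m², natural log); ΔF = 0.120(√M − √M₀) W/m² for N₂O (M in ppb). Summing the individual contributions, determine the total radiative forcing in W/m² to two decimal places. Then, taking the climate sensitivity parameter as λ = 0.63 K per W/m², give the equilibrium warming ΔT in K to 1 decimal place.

CO₂: 5.35 × ln(386/279) = 5.35 × ln(1.38351) = 5.35 × 0.32462 = 1.7367 W/m².
N₂O: 0.120 × (√338 − √275) = 0.120 × (18.3848 − 16.5831) = 0.120 × 1.8017 = 0.2162 W/m².
Total ΔF = 1.7367 + 0.2162 = 1.9529 W/m².
ΔT = λ ΔF = 0.63 × 1.95 = 1.2285 K.

ΔF = 1.95 W/m²; ΔT = 1.2 K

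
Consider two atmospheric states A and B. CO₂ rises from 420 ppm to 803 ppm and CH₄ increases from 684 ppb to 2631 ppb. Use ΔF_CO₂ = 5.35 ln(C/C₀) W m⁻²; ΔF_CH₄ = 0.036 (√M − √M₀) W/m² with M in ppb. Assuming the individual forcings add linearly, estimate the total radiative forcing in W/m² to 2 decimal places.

ΔF = 4.37 W/m²

CO₂: 5.35 × ln(803/420) = 5.35 × ln(1.91190) = 5.35 × 0.64810 = 3.4673 W/m².
CH₄: 0.036 × (√2631 − √684) = 0.036 × (51.2933 − 26.1534) = 0.036 × 25.1399 = 0.9050 W/m².
Total ΔF = 3.4673 + 0.9050 = 4.3723 W/m².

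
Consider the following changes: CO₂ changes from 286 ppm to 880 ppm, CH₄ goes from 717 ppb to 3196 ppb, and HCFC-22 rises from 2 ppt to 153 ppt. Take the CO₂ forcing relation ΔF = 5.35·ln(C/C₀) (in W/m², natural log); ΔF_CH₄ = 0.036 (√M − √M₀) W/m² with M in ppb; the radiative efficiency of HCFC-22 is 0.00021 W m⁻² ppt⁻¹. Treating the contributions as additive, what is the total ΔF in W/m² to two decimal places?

CO₂: 5.35 × ln(880/286) = 5.35 × ln(3.07692) = 5.35 × 1.12393 = 6.0130 W/m².
CH₄: 0.036 × (√3196 − √717) = 0.036 × (56.5332 − 26.7769) = 0.036 × 29.7563 = 1.0712 W/m².
HCFC-22: ΔF = 0.00021 × (153 − 2) = 0.00021 × 151 = 0.0317 W/m².
Total ΔF = 6.0130 + 1.0712 + 0.0317 = 7.1159 W/m².

ΔF = 7.12 W/m²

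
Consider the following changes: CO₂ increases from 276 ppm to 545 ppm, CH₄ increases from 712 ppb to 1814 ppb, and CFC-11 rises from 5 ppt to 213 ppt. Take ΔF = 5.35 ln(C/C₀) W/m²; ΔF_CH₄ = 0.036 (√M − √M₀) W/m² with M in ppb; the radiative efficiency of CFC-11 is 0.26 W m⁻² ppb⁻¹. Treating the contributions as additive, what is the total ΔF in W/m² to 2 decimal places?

ΔF = 4.27 W/m²

CO₂: 5.35 × ln(545/276) = 5.35 × ln(1.97464) = 5.35 × 0.68039 = 3.6401 W/m².
CH₄: 0.036 × (√1814 − √712) = 0.036 × (42.5911 − 26.6833) = 0.036 × 15.9078 = 0.5727 W/m².
CFC-11: Δ = 213 − 5 = 208 ppt = 0.208 ppb; ΔF = 0.26 × 0.208 = 0.0541 W/m².
Total ΔF = 3.6401 + 0.5727 + 0.0541 = 4.2669 W/m².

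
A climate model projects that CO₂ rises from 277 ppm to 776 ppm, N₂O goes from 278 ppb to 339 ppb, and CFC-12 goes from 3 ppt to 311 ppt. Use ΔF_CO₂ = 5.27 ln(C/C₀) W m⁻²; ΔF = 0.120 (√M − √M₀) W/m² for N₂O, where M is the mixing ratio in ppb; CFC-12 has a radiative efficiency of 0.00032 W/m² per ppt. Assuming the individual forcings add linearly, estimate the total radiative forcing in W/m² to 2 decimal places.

CO₂: 5.27 × ln(776/277) = 5.27 × ln(2.80144) = 5.27 × 1.03013 = 5.4288 W/m².
N₂O: 0.120 × (√339 − √278) = 0.120 × (18.4120 − 16.6733) = 0.120 × 1.7387 = 0.2086 W/m².
CFC-12: ΔF = 0.00032 × (311 − 3) = 0.00032 × 308 = 0.0986 W/m².
Total ΔF = 5.4288 + 0.2086 + 0.0986 = 5.7360 W/m².

ΔF = 5.74 W/m²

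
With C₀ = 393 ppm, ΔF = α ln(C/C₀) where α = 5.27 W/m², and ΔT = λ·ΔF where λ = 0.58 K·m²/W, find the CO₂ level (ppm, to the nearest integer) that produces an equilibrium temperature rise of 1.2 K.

C ≈ 582 ppm

Required forcing: ΔF = ΔT/λ = 1.2/0.58 = 2.0690 W/m².
Then ln(C/393) = ΔF/5.27 = 2.0690/5.27 = 0.39260.
So C = 393 × e^0.39260 = 393 × 1.48083 = 581.97 ppm.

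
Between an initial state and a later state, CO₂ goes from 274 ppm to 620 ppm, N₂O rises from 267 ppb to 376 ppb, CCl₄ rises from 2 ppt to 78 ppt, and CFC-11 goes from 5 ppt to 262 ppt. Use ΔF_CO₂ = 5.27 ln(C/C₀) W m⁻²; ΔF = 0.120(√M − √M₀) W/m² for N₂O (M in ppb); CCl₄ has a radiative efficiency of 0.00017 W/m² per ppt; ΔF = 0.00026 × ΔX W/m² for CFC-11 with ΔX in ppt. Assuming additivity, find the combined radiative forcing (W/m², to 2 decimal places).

CO₂: 5.27 × ln(620/274) = 5.27 × ln(2.26277) = 5.27 × 0.81659 = 4.3034 W/m².
N₂O: 0.120 × (√376 − √267) = 0.120 × (19.3907 − 16.3401) = 0.120 × 3.0506 = 0.3661 W/m².
CCl₄: ΔF = 0.00017 × (78 − 2) = 0.00017 × 76 = 0.0129 W/m².
CFC-11: ΔF = 0.00026 × (262 − 5) = 0.00026 × 257 = 0.0668 W/m².
Total ΔF = 4.3034 + 0.3661 + 0.0129 + 0.0668 = 4.7492 W/m².

ΔF = 4.75 W/m²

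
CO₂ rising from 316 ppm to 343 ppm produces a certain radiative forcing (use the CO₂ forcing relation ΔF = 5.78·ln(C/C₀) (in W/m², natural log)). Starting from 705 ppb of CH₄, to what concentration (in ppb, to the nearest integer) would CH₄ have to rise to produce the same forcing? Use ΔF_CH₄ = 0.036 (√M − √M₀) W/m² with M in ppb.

CO₂ forcing: 5.78 × ln(343/316) = 5.78 × 0.081988 = 0.47389 W/m².
Set 0.036(√M − √705) = 0.47389: √M = 0.47389/0.036 + √705 = 13.1636 + 26.5518 = 39.7154.
M = (39.7154)² = 1577.31 ppb.

M ≈ 1577 ppb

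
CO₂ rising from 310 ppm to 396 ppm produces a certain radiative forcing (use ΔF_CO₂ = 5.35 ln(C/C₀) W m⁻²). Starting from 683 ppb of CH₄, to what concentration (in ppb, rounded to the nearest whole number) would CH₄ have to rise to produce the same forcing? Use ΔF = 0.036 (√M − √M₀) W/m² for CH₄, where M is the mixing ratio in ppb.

M ≈ 3909 ppb

CO₂ forcing: 5.35 × ln(396/310) = 5.35 × 0.244842 = 1.30990 W/m².
Set 0.036(√M − √683) = 1.30990: √M = 1.30990/0.036 + √683 = 36.3861 + 26.1343 = 62.5204.
M = (62.5204)² = 3908.80 ppb.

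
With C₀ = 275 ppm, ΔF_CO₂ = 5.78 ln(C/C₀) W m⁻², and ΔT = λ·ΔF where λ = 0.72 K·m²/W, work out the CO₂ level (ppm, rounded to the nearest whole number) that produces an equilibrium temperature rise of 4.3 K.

C ≈ 773 ppm

Required forcing: ΔF = ΔT/λ = 4.3/0.72 = 5.9722 W/m².
Then ln(C/275) = ΔF/5.78 = 5.9722/5.78 = 1.03325.
So C = 275 × e^1.03325 = 275 × 2.81018 = 772.80 ppm.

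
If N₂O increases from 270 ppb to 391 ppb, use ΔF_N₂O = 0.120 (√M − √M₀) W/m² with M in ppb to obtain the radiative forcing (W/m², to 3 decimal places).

ΔF = 0.401 W/m²

N₂O: 0.120 × (√391 − √270) = 0.120 × (19.7737 − 16.4317) = 0.120 × 3.3420 = 0.4010 W/m².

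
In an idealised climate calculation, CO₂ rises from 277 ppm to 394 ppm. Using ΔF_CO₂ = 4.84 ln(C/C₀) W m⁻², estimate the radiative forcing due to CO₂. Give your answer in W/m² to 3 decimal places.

CO₂: 4.84 × ln(394/277) = 4.84 × ln(1.42238) = 4.84 × 0.35233 = 1.7053 W/m².

ΔF = 1.705 W/m²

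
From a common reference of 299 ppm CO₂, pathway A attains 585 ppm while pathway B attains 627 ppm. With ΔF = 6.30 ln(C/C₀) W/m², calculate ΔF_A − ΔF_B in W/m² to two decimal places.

ΔF_A = 6.30 ln(585/299) = 6.30 × 0.67117 = 4.2284 W/m².
ΔF_B = 6.30 ln(627/299) = 6.30 × 0.74050 = 4.6652 W/m².
Difference: 4.2284 − 4.6652 = -0.4368 W/m².

ΔF_A − ΔF_B = -0.44 W/m²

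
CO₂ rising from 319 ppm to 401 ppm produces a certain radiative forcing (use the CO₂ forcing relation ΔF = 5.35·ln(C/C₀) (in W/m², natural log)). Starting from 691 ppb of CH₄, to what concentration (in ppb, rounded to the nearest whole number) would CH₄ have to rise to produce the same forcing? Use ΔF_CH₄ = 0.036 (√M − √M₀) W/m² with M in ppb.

M ≈ 3634 ppb

CO₂ forcing: 5.35 × ln(401/319) = 5.35 × 0.228770 = 1.22392 W/m².
Set 0.036(√M − √691) = 1.22392: √M = 1.22392/0.036 + √691 = 33.9978 + 26.2869 = 60.2847.
M = (60.2847)² = 3634.25 ppb.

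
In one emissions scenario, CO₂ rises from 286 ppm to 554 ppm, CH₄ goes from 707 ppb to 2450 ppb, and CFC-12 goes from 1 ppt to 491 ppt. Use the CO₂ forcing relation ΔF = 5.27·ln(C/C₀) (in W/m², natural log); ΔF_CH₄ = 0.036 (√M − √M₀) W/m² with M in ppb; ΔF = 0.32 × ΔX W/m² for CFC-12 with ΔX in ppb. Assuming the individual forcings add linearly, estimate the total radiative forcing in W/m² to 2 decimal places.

ΔF = 4.47 W/m²

CO₂: 5.27 × ln(554/286) = 5.27 × ln(1.93706) = 5.27 × 0.66117 = 3.4844 W/m².
CH₄: 0.036 × (√2450 − √707) = 0.036 × (49.4975 − 26.5895) = 0.036 × 22.9080 = 0.8247 W/m².
CFC-12: Δ = 491 − 1 = 490 ppt = 0.490 ppb; ΔF = 0.32 × 0.490 = 0.1568 W/m².
Total ΔF = 3.4844 + 0.8247 + 0.1568 = 4.4659 W/m².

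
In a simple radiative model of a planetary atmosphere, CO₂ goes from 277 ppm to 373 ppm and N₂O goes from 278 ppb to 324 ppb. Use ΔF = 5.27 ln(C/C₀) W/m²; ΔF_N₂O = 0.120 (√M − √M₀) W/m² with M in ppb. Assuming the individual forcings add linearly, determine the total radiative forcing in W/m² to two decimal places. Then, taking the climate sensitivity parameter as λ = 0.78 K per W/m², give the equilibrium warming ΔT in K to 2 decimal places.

CO₂: 5.27 × ln(373/277) = 5.27 × ln(1.34657) = 5.27 × 0.29756 = 1.5681 W/m².
N₂O: 0.120 × (√324 − √278) = 0.120 × (18.0000 − 16.6733) = 0.120 × 1.3267 = 0.1592 W/m².
Total ΔF = 1.5681 + 0.1592 = 1.7273 W/m².
ΔT = λ ΔF = 0.78 × 1.73 = 1.3494 K.

ΔF = 1.73 W/m²; ΔT = 1.35 K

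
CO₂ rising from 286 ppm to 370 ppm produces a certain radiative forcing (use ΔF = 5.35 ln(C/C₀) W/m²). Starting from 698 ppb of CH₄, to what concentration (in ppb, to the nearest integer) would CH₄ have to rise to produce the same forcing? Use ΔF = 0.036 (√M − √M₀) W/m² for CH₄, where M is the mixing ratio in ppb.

CO₂ forcing: 5.35 × ln(370/286) = 5.35 × 0.257511 = 1.37768 W/m².
Set 0.036(√M − √698) = 1.37768: √M = 1.37768/0.036 + √698 = 38.2689 + 26.4197 = 64.6886.
M = (64.6886)² = 4184.61 ppb.

M ≈ 4185 ppb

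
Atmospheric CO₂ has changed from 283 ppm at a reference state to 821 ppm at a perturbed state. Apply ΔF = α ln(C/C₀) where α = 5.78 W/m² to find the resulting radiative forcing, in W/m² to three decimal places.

CO₂ absorption bands are partially saturated, so forcing scales with the logarithm of the concentration ratio.
CO₂: 5.78 × ln(821/283) = 5.78 × ln(2.90106) = 5.78 × 1.06508 = 6.1562 W/m².

ΔF = 6.156 W/m²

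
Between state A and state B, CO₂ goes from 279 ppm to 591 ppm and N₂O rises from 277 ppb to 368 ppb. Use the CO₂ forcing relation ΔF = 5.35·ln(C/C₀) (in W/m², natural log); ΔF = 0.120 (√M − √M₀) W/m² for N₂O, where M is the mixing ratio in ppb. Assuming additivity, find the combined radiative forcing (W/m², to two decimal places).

ΔF = 4.32 W/m²

CO₂: 5.35 × ln(591/279) = 5.35 × ln(2.11828) = 5.35 × 0.75060 = 4.0157 W/m².
N₂O: 0.120 × (√368 − √277) = 0.120 × (19.1833 − 16.6433) = 0.120 × 2.5400 = 0.3048 W/m².
Total ΔF = 4.0157 + 0.3048 = 4.3205 W/m².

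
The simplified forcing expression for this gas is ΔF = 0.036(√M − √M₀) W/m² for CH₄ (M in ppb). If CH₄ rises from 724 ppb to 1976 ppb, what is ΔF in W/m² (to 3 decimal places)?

CH₄: 0.036 × (√1976 − √724) = 0.036 × (44.4522 − 26.9072) = 0.036 × 17.5450 = 0.6316 W/m².

ΔF = 0.632 W/m²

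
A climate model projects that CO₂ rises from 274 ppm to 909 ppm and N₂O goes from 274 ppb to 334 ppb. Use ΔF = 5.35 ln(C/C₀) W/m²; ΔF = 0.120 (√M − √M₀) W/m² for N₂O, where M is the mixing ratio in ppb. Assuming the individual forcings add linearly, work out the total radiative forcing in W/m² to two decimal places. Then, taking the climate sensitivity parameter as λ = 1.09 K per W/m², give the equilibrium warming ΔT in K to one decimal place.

ΔF = 6.62 W/m²; ΔT = 7.2 K

CO₂: 5.35 × ln(909/274) = 5.35 × ln(3.31752) = 5.35 × 1.19922 = 6.4158 W/m².
N₂O: 0.120 × (√334 − √274) = 0.120 × (18.2757 − 16.5529) = 0.120 × 1.7228 = 0.2067 W/m².
Total ΔF = 6.4158 + 0.2067 = 6.6225 W/m².
ΔT = λ ΔF = 1.09 × 6.62 = 7.2158 K.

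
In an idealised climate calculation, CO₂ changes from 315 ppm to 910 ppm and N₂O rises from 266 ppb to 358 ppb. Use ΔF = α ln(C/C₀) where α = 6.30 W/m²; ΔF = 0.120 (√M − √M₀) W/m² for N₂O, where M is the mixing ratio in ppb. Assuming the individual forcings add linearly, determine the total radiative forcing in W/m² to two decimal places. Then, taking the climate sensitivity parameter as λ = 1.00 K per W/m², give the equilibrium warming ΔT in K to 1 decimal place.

ΔF = 7.00 W/m²; ΔT = 7.0 K

CO₂: 6.30 × ln(910/315) = 6.30 × ln(2.88889) = 6.30 × 1.06087 = 6.6835 W/m².
N₂O: 0.120 × (√358 − √266) = 0.120 × (18.9209 − 16.3095) = 0.120 × 2.6114 = 0.3134 W/m².
Total ΔF = 6.6835 + 0.3134 = 6.9969 W/m².
ΔT = λ ΔF = 1.00 × 7.00 = 7.0000 K.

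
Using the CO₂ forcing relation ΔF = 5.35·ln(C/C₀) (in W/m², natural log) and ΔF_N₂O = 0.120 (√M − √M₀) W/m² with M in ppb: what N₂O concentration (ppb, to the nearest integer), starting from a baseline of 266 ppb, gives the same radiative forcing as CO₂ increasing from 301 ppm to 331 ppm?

M ≈ 422 ppb

CO₂ forcing: 5.35 × ln(331/301) = 5.35 × 0.095008 = 0.50829 W/m².
Set 0.120(√M − √266) = 0.50829: √M = 0.50829/0.120 + √266 = 4.2358 + 16.3095 = 20.5453.
M = (20.5453)² = 422.11 ppb.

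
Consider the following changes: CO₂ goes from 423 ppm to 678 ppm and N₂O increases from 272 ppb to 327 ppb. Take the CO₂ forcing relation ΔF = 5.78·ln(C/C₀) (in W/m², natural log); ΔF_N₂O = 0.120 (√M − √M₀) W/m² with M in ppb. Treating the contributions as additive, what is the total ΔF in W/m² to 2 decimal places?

CO₂: 5.78 × ln(678/423) = 5.78 × ln(1.60284) = 5.78 × 0.47178 = 2.7269 W/m².
N₂O: 0.120 × (√327 − √272) = 0.120 × (18.0831 − 16.4924) = 0.120 × 1.5907 = 0.1909 W/m².
Total ΔF = 2.7269 + 0.1909 = 2.9178 W/m².

ΔF = 2.92 W/m²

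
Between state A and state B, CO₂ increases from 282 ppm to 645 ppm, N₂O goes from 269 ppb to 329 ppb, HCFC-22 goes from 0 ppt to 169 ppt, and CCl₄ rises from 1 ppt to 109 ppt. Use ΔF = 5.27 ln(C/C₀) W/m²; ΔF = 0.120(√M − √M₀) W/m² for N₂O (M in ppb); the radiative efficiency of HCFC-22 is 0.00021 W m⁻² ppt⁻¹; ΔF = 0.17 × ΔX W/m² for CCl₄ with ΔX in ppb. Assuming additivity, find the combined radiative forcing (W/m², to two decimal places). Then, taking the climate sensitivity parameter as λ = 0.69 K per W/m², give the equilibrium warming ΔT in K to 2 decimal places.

ΔF = 4.62 W/m²; ΔT = 3.19 K

CO₂: 5.27 × ln(645/282) = 5.27 × ln(2.28723) = 5.27 × 0.82734 = 4.3601 W/m².
N₂O: 0.120 × (√329 − √269) = 0.120 × (18.1384 − 16.4012) = 0.120 × 1.7372 = 0.2085 W/m².
HCFC-22: ΔF = 0.00021 × (169 − 0) = 0.00021 × 169 = 0.0355 W/m².
CCl₄: Δ = 109 − 1 = 108 ppt = 0.108 ppb; ΔF = 0.17 × 0.108 = 0.0184 W/m².
Total ΔF = 4.3601 + 0.2085 + 0.0355 + 0.0184 = 4.6225 W/m².
ΔT = λ ΔF = 0.69 × 4.62 = 3.1878 K.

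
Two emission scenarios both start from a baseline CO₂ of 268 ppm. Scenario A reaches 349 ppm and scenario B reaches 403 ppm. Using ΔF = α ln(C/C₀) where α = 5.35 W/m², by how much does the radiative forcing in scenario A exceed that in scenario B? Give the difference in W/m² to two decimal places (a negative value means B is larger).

ΔF_A − ΔF_B = -0.77 W/m²

ΔF_A = 5.35 ln(349/268) = 5.35 × 0.26408 = 1.4128 W/m².
ΔF_B = 5.35 ln(403/268) = 5.35 × 0.40795 = 2.1825 W/m².
Difference: 1.4128 − 2.1825 = -0.7697 W/m².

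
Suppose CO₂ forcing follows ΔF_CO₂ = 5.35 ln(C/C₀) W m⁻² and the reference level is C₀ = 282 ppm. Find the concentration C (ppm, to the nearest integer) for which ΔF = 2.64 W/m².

Set 5.35 ln(C/282) = 2.64, so ln(C/282) = 2.64/5.35 = 0.49346.
Then C/282 = e^0.49346 = 1.63797, giving C = 282 × 1.63797 = 461.91 ppm.

C ≈ 462 ppm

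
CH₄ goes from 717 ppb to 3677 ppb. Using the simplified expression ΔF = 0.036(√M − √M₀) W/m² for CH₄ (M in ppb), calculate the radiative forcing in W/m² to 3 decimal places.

ΔF = 1.219 W/m²

CH₄: 0.036 × (√3677 − √717) = 0.036 × (60.6383 − 26.7769) = 0.036 × 33.8614 = 1.2190 W/m².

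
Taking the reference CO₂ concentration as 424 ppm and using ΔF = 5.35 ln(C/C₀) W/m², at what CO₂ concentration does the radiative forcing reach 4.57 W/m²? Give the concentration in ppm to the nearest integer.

C ≈ 996 ppm

Set 5.35 ln(C/424) = 4.57, so ln(C/424) = 4.57/5.35 = 0.85421.
Then C/424 = e^0.85421 = 2.34952, giving C = 424 × 2.34952 = 996.20 ppm.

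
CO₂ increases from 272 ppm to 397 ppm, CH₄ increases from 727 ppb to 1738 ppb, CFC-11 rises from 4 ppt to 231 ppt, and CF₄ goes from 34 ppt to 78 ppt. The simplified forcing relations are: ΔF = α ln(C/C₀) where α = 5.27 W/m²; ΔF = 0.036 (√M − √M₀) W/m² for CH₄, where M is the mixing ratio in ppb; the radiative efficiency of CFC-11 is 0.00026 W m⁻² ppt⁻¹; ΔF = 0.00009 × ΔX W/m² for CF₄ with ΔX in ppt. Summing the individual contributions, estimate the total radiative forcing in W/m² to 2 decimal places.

ΔF = 2.59 W/m²

CO₂: 5.27 × ln(397/272) = 5.27 × ln(1.45956) = 5.27 × 0.37814 = 1.9928 W/m².
CH₄: 0.036 × (√1738 − √727) = 0.036 × (41.6893 − 26.9629) = 0.036 × 14.7264 = 0.5302 W/m².
CFC-11: ΔF = 0.00026 × (231 − 4) = 0.00026 × 227 = 0.0590 W/m².
CF₄: ΔF = 0.00009 × (78 − 34) = 0.00009 × 44 = 0.0040 W/m².
Total ΔF = 1.9928 + 0.5302 + 0.0590 + 0.0040 = 2.5860 W/m².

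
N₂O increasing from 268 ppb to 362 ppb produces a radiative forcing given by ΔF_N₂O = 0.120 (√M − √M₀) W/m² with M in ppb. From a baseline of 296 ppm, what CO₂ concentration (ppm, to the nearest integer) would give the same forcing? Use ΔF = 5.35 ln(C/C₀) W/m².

C ≈ 314 ppm

N₂O forcing: 0.120 × (√362 − √268) = 0.120 × (19.0263 − 16.3707) = 0.120 × 2.6556 = 0.31867 W/m².
Set 5.35 ln(C/296) = 0.31867: ln(C/296) = 0.31867/5.35 = 0.05956, so C = 296 × e^0.05956 = 296 × 1.06137 = 314.17 ppm.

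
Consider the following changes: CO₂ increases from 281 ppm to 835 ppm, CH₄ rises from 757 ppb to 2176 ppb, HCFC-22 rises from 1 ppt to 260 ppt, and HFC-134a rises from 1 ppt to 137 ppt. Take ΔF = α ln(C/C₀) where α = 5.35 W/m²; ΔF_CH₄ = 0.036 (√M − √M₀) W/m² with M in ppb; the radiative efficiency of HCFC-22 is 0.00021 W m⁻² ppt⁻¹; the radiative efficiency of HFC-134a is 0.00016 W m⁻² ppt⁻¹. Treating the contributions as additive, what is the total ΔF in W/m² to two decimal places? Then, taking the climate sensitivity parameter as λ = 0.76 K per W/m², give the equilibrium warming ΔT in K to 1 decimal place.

ΔF = 6.59 W/m²; ΔT = 5.0 K

CO₂: 5.35 × ln(835/281) = 5.35 × ln(2.97153) = 5.35 × 1.08908 = 5.8266 W/m².
CH₄: 0.036 × (√2176 − √757) = 0.036 × (46.6476 − 27.5136) = 0.036 × 19.1340 = 0.6888 W/m².
HCFC-22: ΔF = 0.00021 × (260 − 1) = 0.00021 × 259 = 0.0544 W/m².
HFC-134a: ΔF = 0.00016 × (137 − 1) = 0.00016 × 136 = 0.0218 W/m².
Total ΔF = 5.8266 + 0.6888 + 0.0544 + 0.0218 = 6.5916 W/m².
ΔT = λ ΔF = 0.76 × 6.59 = 5.0084 K.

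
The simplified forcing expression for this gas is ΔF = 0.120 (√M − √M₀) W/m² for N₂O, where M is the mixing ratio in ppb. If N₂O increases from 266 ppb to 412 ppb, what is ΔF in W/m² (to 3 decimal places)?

ΔF = 0.479 W/m²

N₂O: 0.120 × (√412 − √266) = 0.120 × (20.2978 − 16.3095) = 0.120 × 3.9883 = 0.4786 W/m².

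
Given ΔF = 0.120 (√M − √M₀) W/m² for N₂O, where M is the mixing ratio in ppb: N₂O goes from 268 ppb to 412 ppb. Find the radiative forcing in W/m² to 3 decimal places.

ΔF = 0.471 W/m²

N₂O: 0.120 × (√412 − √268) = 0.120 × (20.2978 − 16.3707) = 0.120 × 3.9271 = 0.4713 W/m².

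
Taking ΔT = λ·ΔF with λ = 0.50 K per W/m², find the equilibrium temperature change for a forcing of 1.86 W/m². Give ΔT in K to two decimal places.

ΔT = λ ΔF = 0.50 × 1.86 = 0.9300 K.

ΔT = 0.93 K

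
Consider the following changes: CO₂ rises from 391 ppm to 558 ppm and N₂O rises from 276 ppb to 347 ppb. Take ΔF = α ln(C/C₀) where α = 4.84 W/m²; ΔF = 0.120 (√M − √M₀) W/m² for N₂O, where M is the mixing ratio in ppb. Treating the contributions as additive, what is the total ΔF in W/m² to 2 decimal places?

CO₂: 4.84 × ln(558/391) = 4.84 × ln(1.42711) = 4.84 × 0.35565 = 1.7213 W/m².
N₂O: 0.120 × (√347 − √276) = 0.120 × (18.6279 − 16.6132) = 0.120 × 2.0147 = 0.2418 W/m².
Total ΔF = 1.7213 + 0.2418 = 1.9631 W/m².

ΔF = 1.96 W/m²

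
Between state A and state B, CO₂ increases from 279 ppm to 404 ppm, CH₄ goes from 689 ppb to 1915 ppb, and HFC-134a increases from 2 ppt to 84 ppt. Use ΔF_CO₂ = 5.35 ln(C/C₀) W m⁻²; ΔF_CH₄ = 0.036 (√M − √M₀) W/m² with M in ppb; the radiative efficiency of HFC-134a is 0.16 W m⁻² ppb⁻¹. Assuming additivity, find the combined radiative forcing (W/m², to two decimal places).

CO₂: 5.35 × ln(404/279) = 5.35 × ln(1.44803) = 5.35 × 0.37020 = 1.9806 W/m².
CH₄: 0.036 × (√1915 − √689) = 0.036 × (43.7607 − 26.2488) = 0.036 × 17.5119 = 0.6304 W/m².
HFC-134a: Δ = 84 − 2 = 82 ppt = 0.082 ppb; ΔF = 0.16 × 0.082 = 0.0131 W/m².
Total ΔF = 1.9806 + 0.6304 + 0.0131 = 2.6241 W/m².

ΔF = 2.62 W/m²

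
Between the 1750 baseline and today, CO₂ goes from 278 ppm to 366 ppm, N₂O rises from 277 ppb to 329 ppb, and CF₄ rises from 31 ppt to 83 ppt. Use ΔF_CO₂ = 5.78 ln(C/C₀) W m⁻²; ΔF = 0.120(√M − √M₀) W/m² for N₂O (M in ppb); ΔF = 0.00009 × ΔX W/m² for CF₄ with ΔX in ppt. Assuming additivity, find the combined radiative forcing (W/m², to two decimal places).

ΔF = 1.77 W/m²

CO₂: 5.78 × ln(366/278) = 5.78 × ln(1.31655) = 5.78 × 0.27501 = 1.5896 W/m².
N₂O: 0.120 × (√329 − √277) = 0.120 × (18.1384 − 16.6433) = 0.120 × 1.4951 = 0.1794 W/m².
CF₄: ΔF = 0.00009 × (83 − 31) = 0.00009 × 52 = 0.0047 W/m².
Total ΔF = 1.5896 + 0.1794 + 0.0047 = 1.7737 W/m².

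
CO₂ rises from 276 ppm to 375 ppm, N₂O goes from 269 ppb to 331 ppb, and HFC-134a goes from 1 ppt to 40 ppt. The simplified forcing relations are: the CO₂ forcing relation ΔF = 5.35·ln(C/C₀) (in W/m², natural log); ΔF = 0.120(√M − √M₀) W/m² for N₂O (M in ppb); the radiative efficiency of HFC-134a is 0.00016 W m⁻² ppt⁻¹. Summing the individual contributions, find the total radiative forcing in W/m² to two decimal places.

CO₂: 5.35 × ln(375/276) = 5.35 × ln(1.35870) = 5.35 × 0.30653 = 1.6399 W/m².
N₂O: 0.120 × (√331 − √269) = 0.120 × (18.1934 − 16.4012) = 0.120 × 1.7922 = 0.2151 W/m².
HFC-134a: ΔF = 0.00016 × (40 − 1) = 0.00016 × 39 = 0.0062 W/m².
Total ΔF = 1.6399 + 0.2151 + 0.0062 = 1.8612 W/m².

ΔF = 1.86 W/m²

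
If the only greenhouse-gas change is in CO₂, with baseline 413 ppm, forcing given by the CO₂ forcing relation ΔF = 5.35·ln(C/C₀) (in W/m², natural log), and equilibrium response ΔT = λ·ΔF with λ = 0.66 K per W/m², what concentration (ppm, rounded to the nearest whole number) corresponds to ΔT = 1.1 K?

C ≈ 564 ppm

Required forcing: ΔF = ΔT/λ = 1.1/0.66 = 1.6667 W/m².
Then ln(C/413) = ΔF/5.35 = 1.6667/5.35 = 0.31153.
So C = 413 × e^0.31153 = 413 × 1.36551 = 563.96 ppm.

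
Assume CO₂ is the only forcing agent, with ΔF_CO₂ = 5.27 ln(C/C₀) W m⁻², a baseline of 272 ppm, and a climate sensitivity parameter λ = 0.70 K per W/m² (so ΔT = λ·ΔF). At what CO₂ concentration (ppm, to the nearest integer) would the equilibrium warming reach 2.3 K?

C ≈ 507 ppm

Required forcing: ΔF = ΔT/λ = 2.3/0.70 = 3.2857 W/m².
Then ln(C/272) = ΔF/5.27 = 3.2857/5.27 = 0.62347.
So C = 272 × e^0.62347 = 272 × 1.86539 = 507.39 ppm.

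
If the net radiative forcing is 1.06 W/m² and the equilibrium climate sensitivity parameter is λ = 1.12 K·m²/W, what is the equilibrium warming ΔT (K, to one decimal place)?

ΔT = 1.2 K

ΔT = λ ΔF = 1.12 × 1.06 = 1.1872 K.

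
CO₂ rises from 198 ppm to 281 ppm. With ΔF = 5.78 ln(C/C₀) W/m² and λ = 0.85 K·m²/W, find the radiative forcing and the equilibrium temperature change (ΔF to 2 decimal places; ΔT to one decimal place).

ΔF = 2.02 W/m²; ΔT = 1.7 K

CO₂: 5.78 × ln(281/198) = 5.78 × ln(1.41919) = 5.78 × 0.35009 = 2.0235 W/m².
ΔT = λ ΔF = 0.85 × 2.02 = 1.7170 K.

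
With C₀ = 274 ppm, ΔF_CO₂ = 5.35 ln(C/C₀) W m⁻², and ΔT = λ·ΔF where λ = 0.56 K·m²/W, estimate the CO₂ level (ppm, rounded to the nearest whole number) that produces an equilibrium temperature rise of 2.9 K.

Required forcing: ΔF = ΔT/λ = 2.9/0.56 = 5.1786 W/m².
Then ln(C/274) = ΔF/5.35 = 5.1786/5.35 = 0.96796.
So C = 274 × e^0.96796 = 274 × 2.63257 = 721.32 ppm.

C ≈ 721 ppm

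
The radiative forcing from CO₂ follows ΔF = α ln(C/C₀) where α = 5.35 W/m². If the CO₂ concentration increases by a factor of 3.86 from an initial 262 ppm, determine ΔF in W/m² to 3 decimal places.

ΔF = 7.226 W/m²

ΔF = 5.35 × ln(3.86) = 5.35 × 1.35067 = 7.2261 W/m².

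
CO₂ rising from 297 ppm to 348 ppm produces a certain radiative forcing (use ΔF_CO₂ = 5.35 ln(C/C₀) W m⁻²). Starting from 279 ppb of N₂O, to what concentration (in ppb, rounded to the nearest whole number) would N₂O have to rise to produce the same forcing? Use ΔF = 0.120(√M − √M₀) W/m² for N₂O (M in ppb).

CO₂ forcing: 5.35 × ln(348/297) = 5.35 × 0.158470 = 0.84781 W/m².
Set 0.120(√M − √279) = 0.84781: √M = 0.84781/0.120 + √279 = 7.0651 + 16.7033 = 23.7684.
M = (23.7684)² = 564.94 ppb.

M ≈ 565 ppb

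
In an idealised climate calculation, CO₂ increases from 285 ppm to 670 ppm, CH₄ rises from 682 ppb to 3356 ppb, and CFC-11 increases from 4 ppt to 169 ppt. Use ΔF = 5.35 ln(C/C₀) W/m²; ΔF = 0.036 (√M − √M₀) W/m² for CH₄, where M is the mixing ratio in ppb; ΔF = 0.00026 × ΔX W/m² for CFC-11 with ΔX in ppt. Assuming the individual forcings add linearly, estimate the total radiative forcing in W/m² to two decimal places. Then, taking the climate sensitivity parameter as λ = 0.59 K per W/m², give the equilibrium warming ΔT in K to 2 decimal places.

CO₂: 5.35 × ln(670/285) = 5.35 × ln(2.35088) = 5.35 × 0.85479 = 4.5731 W/m².
CH₄: 0.036 × (√3356 − √682) = 0.036 × (57.9310 − 26.1151) = 0.036 × 31.8159 = 1.1454 W/m².
CFC-11: ΔF = 0.00026 × (169 − 4) = 0.00026 × 165 = 0.0429 W/m².
Total ΔF = 4.5731 + 1.1454 + 0.0429 = 5.7614 W/m².
ΔT = λ ΔF = 0.59 × 5.76 = 3.3984 K.

ΔF = 5.76 W/m²; ΔT = 3.40 K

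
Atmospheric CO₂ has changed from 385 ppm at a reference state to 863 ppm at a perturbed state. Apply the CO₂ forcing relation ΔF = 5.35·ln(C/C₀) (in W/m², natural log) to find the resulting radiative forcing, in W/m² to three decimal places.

CO₂ absorption bands are partially saturated, so forcing scales with the logarithm of the concentration ratio.
CO₂: 5.35 × ln(863/385) = 5.35 × ln(2.24156) = 5.35 × 0.80717 = 4.3184 W/m².

ΔF = 4.318 W/m²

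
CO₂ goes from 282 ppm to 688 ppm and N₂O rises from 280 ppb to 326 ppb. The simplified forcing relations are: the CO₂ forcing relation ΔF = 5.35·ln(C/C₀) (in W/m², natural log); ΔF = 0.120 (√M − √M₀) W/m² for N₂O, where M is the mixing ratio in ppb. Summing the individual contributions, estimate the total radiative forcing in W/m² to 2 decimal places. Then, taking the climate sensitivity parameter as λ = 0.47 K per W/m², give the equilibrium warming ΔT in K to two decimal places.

ΔF = 4.93 W/m²; ΔT = 2.32 K

CO₂: 5.35 × ln(688/282) = 5.35 × ln(2.43972) = 5.35 × 0.89188 = 4.7716 W/m².
N₂O: 0.120 × (√326 − √280) = 0.120 × (18.0555 − 16.7332) = 0.120 × 1.3223 = 0.1587 W/m².
Total ΔF = 4.7716 + 0.1587 = 4.9303 W/m².
ΔT = λ ΔF = 0.47 × 4.93 = 2.3171 K.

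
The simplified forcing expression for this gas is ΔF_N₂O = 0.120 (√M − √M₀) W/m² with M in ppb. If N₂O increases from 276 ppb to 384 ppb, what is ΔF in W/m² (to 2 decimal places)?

N₂O: 0.120 × (√384 − √276) = 0.120 × (19.5959 − 16.6132) = 0.120 × 2.9827 = 0.3579 W/m².

ΔF = 0.36 W/m²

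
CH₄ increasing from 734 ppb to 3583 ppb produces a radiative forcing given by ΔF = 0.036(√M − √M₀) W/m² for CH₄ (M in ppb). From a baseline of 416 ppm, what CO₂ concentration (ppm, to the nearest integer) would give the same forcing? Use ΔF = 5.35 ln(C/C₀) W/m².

CH₄ forcing: 0.036 × (√3583 − √734) = 0.036 × (59.8582 − 27.0924) = 0.036 × 32.7658 = 1.17957 W/m².
Set 5.35 ln(C/416) = 1.17957: ln(C/416) = 1.17957/5.35 = 0.22048, so C = 416 × e^0.22048 = 416 × 1.24667 = 518.61 ppm.

C ≈ 519 ppm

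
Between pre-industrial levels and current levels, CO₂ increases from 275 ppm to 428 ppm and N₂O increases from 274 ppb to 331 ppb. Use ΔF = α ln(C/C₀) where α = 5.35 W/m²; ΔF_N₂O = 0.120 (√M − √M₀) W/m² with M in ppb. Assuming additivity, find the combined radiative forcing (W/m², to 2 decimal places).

ΔF = 2.56 W/m²

CO₂: 5.35 × ln(428/275) = 5.35 × ln(1.55636) = 5.35 × 0.44235 = 2.3666 W/m².
N₂O: 0.120 × (√331 − √274) = 0.120 × (18.1934 − 16.5529) = 0.120 × 1.6405 = 0.1969 W/m².
Total ΔF = 2.3666 + 0.1969 = 2.5635 W/m².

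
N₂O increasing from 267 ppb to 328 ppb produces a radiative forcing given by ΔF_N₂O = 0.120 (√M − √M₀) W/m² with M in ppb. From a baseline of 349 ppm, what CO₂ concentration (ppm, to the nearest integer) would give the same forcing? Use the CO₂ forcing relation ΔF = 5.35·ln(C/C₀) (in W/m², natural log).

C ≈ 363 ppm

N₂O forcing: 0.120 × (√328 − √267) = 0.120 × (18.1108 − 16.3401) = 0.120 × 1.7707 = 0.21248 W/m².
Set 5.35 ln(C/349) = 0.21248: ln(C/349) = 0.21248/5.35 = 0.03972, so C = 349 × e^0.03972 = 349 × 1.04052 = 363.14 ppm.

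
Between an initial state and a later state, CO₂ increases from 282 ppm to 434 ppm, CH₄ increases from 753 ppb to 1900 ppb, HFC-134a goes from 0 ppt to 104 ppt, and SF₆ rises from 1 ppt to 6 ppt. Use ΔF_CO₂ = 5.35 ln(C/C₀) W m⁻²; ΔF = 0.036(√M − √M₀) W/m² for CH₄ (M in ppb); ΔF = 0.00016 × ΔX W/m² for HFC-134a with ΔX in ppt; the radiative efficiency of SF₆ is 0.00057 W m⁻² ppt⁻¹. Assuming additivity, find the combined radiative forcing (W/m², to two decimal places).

ΔF = 2.91 W/m²

CO₂: 5.35 × ln(434/282) = 5.35 × ln(1.53901) = 5.35 × 0.43114 = 2.3066 W/m².
CH₄: 0.036 × (√1900 − √753) = 0.036 × (43.5890 − 27.4408) = 0.036 × 16.1482 = 0.5813 W/m².
HFC-134a: ΔF = 0.00016 × (104 − 0) = 0.00016 × 104 = 0.0166 W/m².
SF₆: ΔF = 0.00057 × (6 − 1) = 0.00057 × 5 = 0.0029 W/m².
Total ΔF = 2.3066 + 0.5813 + 0.0166 + 0.0029 = 2.9074 W/m².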